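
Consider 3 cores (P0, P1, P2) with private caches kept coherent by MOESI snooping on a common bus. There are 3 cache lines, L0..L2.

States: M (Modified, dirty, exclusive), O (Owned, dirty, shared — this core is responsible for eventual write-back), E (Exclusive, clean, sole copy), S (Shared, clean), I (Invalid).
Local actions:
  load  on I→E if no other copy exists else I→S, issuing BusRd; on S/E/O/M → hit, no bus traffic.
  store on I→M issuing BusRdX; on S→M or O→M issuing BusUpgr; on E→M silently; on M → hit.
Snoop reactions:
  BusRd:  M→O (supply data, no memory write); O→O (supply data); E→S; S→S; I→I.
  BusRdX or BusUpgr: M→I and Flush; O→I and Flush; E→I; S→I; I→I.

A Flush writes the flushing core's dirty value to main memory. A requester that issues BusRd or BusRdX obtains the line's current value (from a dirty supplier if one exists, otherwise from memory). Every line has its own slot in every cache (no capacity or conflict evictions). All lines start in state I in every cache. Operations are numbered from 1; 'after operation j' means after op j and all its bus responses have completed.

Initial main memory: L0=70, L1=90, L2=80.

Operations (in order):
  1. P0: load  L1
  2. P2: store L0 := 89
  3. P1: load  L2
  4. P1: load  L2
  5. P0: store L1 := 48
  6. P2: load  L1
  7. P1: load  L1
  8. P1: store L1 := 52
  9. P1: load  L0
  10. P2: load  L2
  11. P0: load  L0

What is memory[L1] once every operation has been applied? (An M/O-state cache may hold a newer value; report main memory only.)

  op1 P0: load  L1 → E/I/I on L1; bus BusRd; mem=90
  op2 P2: store L0 := 89 → I/I/M on L0; bus BusRdX; mem=70
  op3 P1: load  L2 → I/E/I on L2; bus BusRd; mem=80
  op4 P1: load  L2 → I/E/I on L2; bus (none); mem=80
  op5 P0: store L1 := 48 → M/I/I on L1; bus (none); mem=90
  op6 P2: load  L1 → O/I/S on L1; bus BusRd; mem=90
  op7 P1: load  L1 → O/S/S on L1; bus BusRd; mem=90
  op8 P1: store L1 := 52 → I/M/I on L1; bus BusUpgr Flush; mem=48
  op9 P1: load  L0 → I/S/O on L0; bus BusRd; mem=70
  op10 P2: load  L2 → I/S/S on L2; bus BusRd; mem=80
  op11 P0: load  L0 → S/S/O on L0; bus BusRd; mem=70

memory[L1] = 48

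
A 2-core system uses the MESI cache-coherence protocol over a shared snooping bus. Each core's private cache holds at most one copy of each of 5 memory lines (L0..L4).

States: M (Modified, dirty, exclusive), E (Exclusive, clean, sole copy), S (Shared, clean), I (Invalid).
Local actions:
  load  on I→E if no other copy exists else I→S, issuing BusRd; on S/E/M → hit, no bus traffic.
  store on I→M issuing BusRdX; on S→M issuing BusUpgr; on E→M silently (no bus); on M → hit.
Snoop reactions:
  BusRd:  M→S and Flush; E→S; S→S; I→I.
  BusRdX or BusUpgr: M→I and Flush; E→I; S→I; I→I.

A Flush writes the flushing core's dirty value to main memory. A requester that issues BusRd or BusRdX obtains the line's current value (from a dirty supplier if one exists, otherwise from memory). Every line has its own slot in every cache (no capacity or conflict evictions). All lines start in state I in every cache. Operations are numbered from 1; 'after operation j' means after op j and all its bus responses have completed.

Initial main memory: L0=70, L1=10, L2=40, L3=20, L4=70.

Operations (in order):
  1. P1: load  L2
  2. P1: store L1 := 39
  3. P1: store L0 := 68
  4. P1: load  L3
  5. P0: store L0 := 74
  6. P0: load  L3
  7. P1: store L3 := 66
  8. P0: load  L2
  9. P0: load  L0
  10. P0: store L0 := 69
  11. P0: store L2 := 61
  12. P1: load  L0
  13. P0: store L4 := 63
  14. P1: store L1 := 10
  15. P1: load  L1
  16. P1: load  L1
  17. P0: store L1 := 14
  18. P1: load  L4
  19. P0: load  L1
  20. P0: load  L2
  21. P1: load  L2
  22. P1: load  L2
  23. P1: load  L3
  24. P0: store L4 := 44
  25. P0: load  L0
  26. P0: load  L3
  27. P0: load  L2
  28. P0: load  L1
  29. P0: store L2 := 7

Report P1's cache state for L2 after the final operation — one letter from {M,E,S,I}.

step 1: P1: load  L2  ⟶  IE  (L2)  txn=BusRd  M[L2]=40
step 2: P1: store L1 := 39  ⟶  IM  (L1)  txn=BusRdX  M[L1]=10
step 3: P1: store L0 := 68  ⟶  IM  (L0)  txn=BusRdX  M[L0]=70
step 4: P1: load  L3  ⟶  IE  (L3)  txn=BusRd  M[L3]=20
step 5: P0: store L0 := 74  ⟶  MI  (L0)  txn=BusRdX+Flush  M[L0]=68
step 6: P0: load  L3  ⟶  SS  (L3)  txn=BusRd  M[L3]=20
step 7: P1: store L3 := 66  ⟶  IM  (L3)  txn=BusUpgr  M[L3]=20
step 8: P0: load  L2  ⟶  SS  (L2)  txn=BusRd  M[L2]=40
step 9: P0: load  L0  ⟶  MI  (L0)  txn=∅  M[L0]=68
step 10: P0: store L0 := 69  ⟶  MI  (L0)  txn=∅  M[L0]=68
step 11: P0: store L2 := 61  ⟶  MI  (L2)  txn=BusUpgr  M[L2]=40
step 12: P1: load  L0  ⟶  SS  (L0)  txn=BusRd+Flush  M[L0]=69
step 13: P0: store L4 := 63  ⟶  MI  (L4)  txn=BusRdX  M[L4]=70
step 14: P1: store L1 := 10  ⟶  IM  (L1)  txn=∅  M[L1]=10
step 15: P1: load  L1  ⟶  IM  (L1)  txn=∅  M[L1]=10
step 16: P1: load  L1  ⟶  IM  (L1)  txn=∅  M[L1]=10
step 17: P0: store L1 := 14  ⟶  MI  (L1)  txn=BusRdX+Flush  M[L1]=10
step 18: P1: load  L4  ⟶  SS  (L4)  txn=BusRd+Flush  M[L4]=63
step 19: P0: load  L1  ⟶  MI  (L1)  txn=∅  M[L1]=10
step 20: P0: load  L2  ⟶  MI  (L2)  txn=∅  M[L2]=40
step 21: P1: load  L2  ⟶  SS  (L2)  txn=BusRd+Flush  M[L2]=61
step 22: P1: load  L2  ⟶  SS  (L2)  txn=∅  M[L2]=61
step 23: P1: load  L3  ⟶  IM  (L3)  txn=∅  M[L3]=20
step 24: P0: store L4 := 44  ⟶  MI  (L4)  txn=BusUpgr  M[L4]=63
step 25: P0: load  L0  ⟶  SS  (L0)  txn=∅  M[L0]=69
step 26: P0: load  L3  ⟶  SS  (L3)  txn=BusRd+Flush  M[L3]=66
step 27: P0: load  L2  ⟶  SS  (L2)  txn=∅  M[L2]=61
step 28: P0: load  L1  ⟶  MI  (L1)  txn=∅  M[L1]=10
step 29: P0: store L2 := 7  ⟶  MI  (L2)  txn=BusUpgr  M[L2]=61

state = I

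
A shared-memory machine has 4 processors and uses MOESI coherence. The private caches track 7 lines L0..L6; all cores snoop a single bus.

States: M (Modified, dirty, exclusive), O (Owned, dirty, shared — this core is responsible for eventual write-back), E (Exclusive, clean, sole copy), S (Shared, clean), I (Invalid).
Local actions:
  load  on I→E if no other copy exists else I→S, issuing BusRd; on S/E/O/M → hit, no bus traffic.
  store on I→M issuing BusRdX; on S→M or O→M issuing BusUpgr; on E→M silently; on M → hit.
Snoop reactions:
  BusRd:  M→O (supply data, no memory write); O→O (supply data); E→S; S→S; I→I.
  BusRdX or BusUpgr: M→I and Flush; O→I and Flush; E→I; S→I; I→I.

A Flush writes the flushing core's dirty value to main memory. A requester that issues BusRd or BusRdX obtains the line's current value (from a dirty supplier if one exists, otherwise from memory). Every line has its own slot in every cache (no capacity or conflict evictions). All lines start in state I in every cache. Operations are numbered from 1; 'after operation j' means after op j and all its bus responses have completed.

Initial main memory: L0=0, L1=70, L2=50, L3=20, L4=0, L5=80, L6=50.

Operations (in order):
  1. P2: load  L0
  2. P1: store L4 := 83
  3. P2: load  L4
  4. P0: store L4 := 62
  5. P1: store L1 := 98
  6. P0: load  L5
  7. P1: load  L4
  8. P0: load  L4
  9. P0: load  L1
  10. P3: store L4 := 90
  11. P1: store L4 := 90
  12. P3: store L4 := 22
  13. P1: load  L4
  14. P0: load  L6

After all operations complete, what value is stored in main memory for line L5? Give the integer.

memory[L5] = 80

  op1 P2: load  L0 → I/I/E/I on L0; bus BusRd; mem=0
  op2 P1: store L4 := 83 → I/M/I/I on L4; bus BusRdX; mem=0
  op3 P2: load  L4 → I/O/S/I on L4; bus BusRd; mem=0
  op4 P0: store L4 := 62 → M/I/I/I on L4; bus BusRdX Flush; mem=83
  op5 P1: store L1 := 98 → I/M/I/I on L1; bus BusRdX; mem=70
  op6 P0: load  L5 → E/I/I/I on L5; bus BusRd; mem=80
  op7 P1: load  L4 → O/S/I/I on L4; bus BusRd; mem=83
  op8 P0: load  L4 → O/S/I/I on L4; bus (none); mem=83
  op9 P0: load  L1 → S/O/I/I on L1; bus BusRd; mem=70
  op10 P3: store L4 := 90 → I/I/I/M on L4; bus BusRdX Flush; mem=62
  op11 P1: store L4 := 90 → I/M/I/I on L4; bus BusRdX Flush; mem=90
  op12 P3: store L4 := 22 → I/I/I/M on L4; bus BusRdX Flush; mem=90
  op13 P1: load  L4 → I/S/I/O on L4; bus BusRd; mem=90
  op14 P0: load  L6 → E/I/I/I on L6; bus BusRd; mem=50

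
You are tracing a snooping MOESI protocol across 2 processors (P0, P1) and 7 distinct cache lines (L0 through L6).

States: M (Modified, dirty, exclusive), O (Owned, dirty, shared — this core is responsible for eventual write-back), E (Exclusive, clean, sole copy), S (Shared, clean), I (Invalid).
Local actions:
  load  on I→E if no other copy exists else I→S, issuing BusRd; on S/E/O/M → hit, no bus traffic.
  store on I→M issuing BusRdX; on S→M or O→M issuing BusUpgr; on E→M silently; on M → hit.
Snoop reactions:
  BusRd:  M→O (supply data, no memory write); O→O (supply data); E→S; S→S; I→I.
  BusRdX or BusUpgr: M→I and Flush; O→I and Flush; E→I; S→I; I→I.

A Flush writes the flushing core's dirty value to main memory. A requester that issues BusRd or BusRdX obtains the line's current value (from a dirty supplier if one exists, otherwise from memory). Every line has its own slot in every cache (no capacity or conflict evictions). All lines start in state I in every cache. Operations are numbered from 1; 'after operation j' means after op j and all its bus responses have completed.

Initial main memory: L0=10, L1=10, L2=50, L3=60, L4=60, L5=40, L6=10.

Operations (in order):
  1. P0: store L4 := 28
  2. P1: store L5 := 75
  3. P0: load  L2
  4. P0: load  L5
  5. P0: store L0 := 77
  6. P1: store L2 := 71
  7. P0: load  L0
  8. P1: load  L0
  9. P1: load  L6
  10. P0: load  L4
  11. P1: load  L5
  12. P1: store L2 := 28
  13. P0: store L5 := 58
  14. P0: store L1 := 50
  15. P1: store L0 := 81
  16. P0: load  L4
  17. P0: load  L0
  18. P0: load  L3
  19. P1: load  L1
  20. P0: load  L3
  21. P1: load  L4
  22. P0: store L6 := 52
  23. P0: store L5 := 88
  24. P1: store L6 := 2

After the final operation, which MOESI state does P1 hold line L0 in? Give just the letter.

state = O

step 1: P0: store L4 := 28  ⟶  MI  (L4)  txn=BusRdX  M[L4]=60
step 2: P1: store L5 := 75  ⟶  IM  (L5)  txn=BusRdX  M[L5]=40
step 3: P0: load  L2  ⟶  EI  (L2)  txn=BusRd  M[L2]=50
step 4: P0: load  L5  ⟶  SO  (L5)  txn=BusRd  M[L5]=40
step 5: P0: store L0 := 77  ⟶  MI  (L0)  txn=BusRdX  M[L0]=10
step 6: P1: store L2 := 71  ⟶  IM  (L2)  txn=BusRdX  M[L2]=50
step 7: P0: load  L0  ⟶  MI  (L0)  txn=∅  M[L0]=10
step 8: P1: load  L0  ⟶  OS  (L0)  txn=BusRd  M[L0]=10
step 9: P1: load  L6  ⟶  IE  (L6)  txn=BusRd  M[L6]=10
step 10: P0: load  L4  ⟶  MI  (L4)  txn=∅  M[L4]=60
step 11: P1: load  L5  ⟶  SO  (L5)  txn=∅  M[L5]=40
step 12: P1: store L2 := 28  ⟶  IM  (L2)  txn=∅  M[L2]=50
step 13: P0: store L5 := 58  ⟶  MI  (L5)  txn=BusUpgr+Flush  M[L5]=75
step 14: P0: store L1 := 50  ⟶  MI  (L1)  txn=BusRdX  M[L1]=10
step 15: P1: store L0 := 81  ⟶  IM  (L0)  txn=BusUpgr+Flush  M[L0]=77
step 16: P0: load  L4  ⟶  MI  (L4)  txn=∅  M[L4]=60
step 17: P0: load  L0  ⟶  SO  (L0)  txn=BusRd  M[L0]=77
step 18: P0: load  L3  ⟶  EI  (L3)  txn=BusRd  M[L3]=60
step 19: P1: load  L1  ⟶  OS  (L1)  txn=BusRd  M[L1]=10
step 20: P0: load  L3  ⟶  EI  (L3)  txn=∅  M[L3]=60
step 21: P1: load  L4  ⟶  OS  (L4)  txn=BusRd  M[L4]=60
step 22: P0: store L6 := 52  ⟶  MI  (L6)  txn=BusRdX  M[L6]=10
step 23: P0: store L5 := 88  ⟶  MI  (L5)  txn=∅  M[L5]=75
step 24: P1: store L6 := 2  ⟶  IM  (L6)  txn=BusRdX+Flush  M[L6]=52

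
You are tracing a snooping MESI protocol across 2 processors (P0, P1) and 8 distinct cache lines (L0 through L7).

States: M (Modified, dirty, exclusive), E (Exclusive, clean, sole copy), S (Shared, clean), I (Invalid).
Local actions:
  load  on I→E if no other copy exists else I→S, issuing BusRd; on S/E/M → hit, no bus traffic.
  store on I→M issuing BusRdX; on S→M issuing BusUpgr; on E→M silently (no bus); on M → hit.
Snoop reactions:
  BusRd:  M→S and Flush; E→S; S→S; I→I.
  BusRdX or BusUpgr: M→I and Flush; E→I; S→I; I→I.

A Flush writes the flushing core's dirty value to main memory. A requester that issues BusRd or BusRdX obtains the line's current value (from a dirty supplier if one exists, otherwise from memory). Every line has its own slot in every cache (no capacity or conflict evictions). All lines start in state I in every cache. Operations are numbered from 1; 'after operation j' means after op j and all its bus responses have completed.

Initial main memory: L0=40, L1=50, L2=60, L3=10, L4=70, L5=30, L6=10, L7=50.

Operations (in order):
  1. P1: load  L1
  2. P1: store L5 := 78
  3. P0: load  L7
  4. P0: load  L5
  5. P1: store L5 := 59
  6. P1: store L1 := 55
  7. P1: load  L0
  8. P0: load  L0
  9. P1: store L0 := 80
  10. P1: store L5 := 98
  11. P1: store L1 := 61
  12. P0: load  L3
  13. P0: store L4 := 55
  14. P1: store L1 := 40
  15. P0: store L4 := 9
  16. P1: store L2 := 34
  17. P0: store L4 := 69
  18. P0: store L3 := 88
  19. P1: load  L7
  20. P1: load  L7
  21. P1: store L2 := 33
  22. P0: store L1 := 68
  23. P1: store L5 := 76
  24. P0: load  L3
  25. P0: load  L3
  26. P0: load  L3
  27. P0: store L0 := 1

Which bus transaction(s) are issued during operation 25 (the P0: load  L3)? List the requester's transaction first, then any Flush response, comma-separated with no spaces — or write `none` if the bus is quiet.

  op1 P1: load  L1 → I/E on L1; bus BusRd; mem=50
  op2 P1: store L5 := 78 → I/M on L5; bus BusRdX; mem=30
  op3 P0: load  L7 → E/I on L7; bus BusRd; mem=50
  op4 P0: load  L5 → S/S on L5; bus BusRd Flush; mem=78
  op5 P1: store L5 := 59 → I/M on L5; bus BusUpgr; mem=78
  op6 P1: store L1 := 55 → I/M on L1; bus (none); mem=50
  op7 P1: load  L0 → I/E on L0; bus BusRd; mem=40
  op8 P0: load  L0 → S/S on L0; bus BusRd; mem=40
  op9 P1: store L0 := 80 → I/M on L0; bus BusUpgr; mem=40
  op10 P1: store L5 := 98 → I/M on L5; bus (none); mem=78
  op11 P1: store L1 := 61 → I/M on L1; bus (none); mem=50
  op12 P0: load  L3 → E/I on L3; bus BusRd; mem=10
  op13 P0: store L4 := 55 → M/I on L4; bus BusRdX; mem=70
  op14 P1: store L1 := 40 → I/M on L1; bus (none); mem=50
  op15 P0: store L4 := 9 → M/I on L4; bus (none); mem=70
  op16 P1: store L2 := 34 → I/M on L2; bus BusRdX; mem=60
  op17 P0: store L4 := 69 → M/I on L4; bus (none); mem=70
  op18 P0: store L3 := 88 → M/I on L3; bus (none); mem=10
  op19 P1: load  L7 → S/S on L7; bus BusRd; mem=50
  op20 P1: load  L7 → S/S on L7; bus (none); mem=50
  op21 P1: store L2 := 33 → I/M on L2; bus (none); mem=60
  op22 P0: store L1 := 68 → M/I on L1; bus BusRdX Flush; mem=40
  op23 P1: store L5 := 76 → I/M on L5; bus (none); mem=78
  op24 P0: load  L3 → M/I on L3; bus (none); mem=10
  op25 P0: load  L3 → M/I on L3; bus (none); mem=10
  op26 P0: load  L3 → M/I on L3; bus (none); mem=10
  op27 P0: store L0 := 1 → M/I on L0; bus BusRdX Flush; mem=80

bus = none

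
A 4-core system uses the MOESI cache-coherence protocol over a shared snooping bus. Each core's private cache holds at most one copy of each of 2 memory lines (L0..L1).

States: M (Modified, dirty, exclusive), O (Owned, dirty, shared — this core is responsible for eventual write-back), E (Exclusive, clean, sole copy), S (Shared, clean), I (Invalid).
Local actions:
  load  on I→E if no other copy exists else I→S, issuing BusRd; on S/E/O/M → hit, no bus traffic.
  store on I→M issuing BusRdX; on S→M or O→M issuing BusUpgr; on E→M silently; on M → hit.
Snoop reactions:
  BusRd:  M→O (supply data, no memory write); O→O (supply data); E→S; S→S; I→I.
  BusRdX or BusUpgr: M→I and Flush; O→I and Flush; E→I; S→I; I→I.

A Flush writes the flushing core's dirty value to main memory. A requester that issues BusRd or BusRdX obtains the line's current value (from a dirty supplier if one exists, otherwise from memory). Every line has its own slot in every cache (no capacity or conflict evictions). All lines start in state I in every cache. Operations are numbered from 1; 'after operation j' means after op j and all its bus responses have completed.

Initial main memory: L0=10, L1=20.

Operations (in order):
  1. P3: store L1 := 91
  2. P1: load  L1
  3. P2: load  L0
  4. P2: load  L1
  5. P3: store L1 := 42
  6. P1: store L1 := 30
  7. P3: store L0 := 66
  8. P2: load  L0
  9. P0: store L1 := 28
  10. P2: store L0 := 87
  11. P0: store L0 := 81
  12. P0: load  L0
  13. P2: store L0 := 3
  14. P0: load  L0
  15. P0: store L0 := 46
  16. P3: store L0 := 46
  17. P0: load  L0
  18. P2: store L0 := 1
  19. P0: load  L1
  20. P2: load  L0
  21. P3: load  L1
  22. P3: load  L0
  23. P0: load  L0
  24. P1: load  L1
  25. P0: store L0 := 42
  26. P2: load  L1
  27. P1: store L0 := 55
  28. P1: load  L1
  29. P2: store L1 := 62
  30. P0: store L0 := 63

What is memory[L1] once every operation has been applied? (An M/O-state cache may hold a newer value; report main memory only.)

  op1 P3: store L1 := 91 → I/I/I/M on L1; bus BusRdX; mem=20
  op2 P1: load  L1 → I/S/I/O on L1; bus BusRd; mem=20
  op3 P2: load  L0 → I/I/E/I on L0; bus BusRd; mem=10
  op4 P2: load  L1 → I/S/S/O on L1; bus BusRd; mem=20
  op5 P3: store L1 := 42 → I/I/I/M on L1; bus BusUpgr; mem=20
  op6 P1: store L1 := 30 → I/M/I/I on L1; bus BusRdX Flush; mem=42
  op7 P3: store L0 := 66 → I/I/I/M on L0; bus BusRdX; mem=10
  op8 P2: load  L0 → I/I/S/O on L0; bus BusRd; mem=10
  op9 P0: store L1 := 28 → M/I/I/I on L1; bus BusRdX Flush; mem=30
  op10 P2: store L0 := 87 → I/I/M/I on L0; bus BusUpgr Flush; mem=66
  op11 P0: store L0 := 81 → M/I/I/I on L0; bus BusRdX Flush; mem=87
  op12 P0: load  L0 → M/I/I/I on L0; bus (none); mem=87
  op13 P2: store L0 := 3 → I/I/M/I on L0; bus BusRdX Flush; mem=81
  op14 P0: load  L0 → S/I/O/I on L0; bus BusRd; mem=81
  op15 P0: store L0 := 46 → M/I/I/I on L0; bus BusUpgr Flush; mem=3
  op16 P3: store L0 := 46 → I/I/I/M on L0; bus BusRdX Flush; mem=46
  op17 P0: load  L0 → S/I/I/O on L0; bus BusRd; mem=46
  op18 P2: store L0 := 1 → I/I/M/I on L0; bus BusRdX Flush; mem=46
  op19 P0: load  L1 → M/I/I/I on L1; bus (none); mem=30
  op20 P2: load  L0 → I/I/M/I on L0; bus (none); mem=46
  op21 P3: load  L1 → O/I/I/S on L1; bus BusRd; mem=30
  op22 P3: load  L0 → I/I/O/S on L0; bus BusRd; mem=46
  op23 P0: load  L0 → S/I/O/S on L0; bus BusRd; mem=46
  op24 P1: load  L1 → O/S/I/S on L1; bus BusRd; mem=30
  op25 P0: store L0 := 42 → M/I/I/I on L0; bus BusUpgr Flush; mem=1
  op26 P2: load  L1 → O/S/S/S on L1; bus BusRd; mem=30
  op27 P1: store L0 := 55 → I/M/I/I on L0; bus BusRdX Flush; mem=42
  op28 P1: load  L1 → O/S/S/S on L1; bus (none); mem=30
  op29 P2: store L1 := 62 → I/I/M/I on L1; bus BusUpgr Flush; mem=28
  op30 P0: store L0 := 63 → M/I/I/I on L0; bus BusRdX Flush; mem=55

memory[L1] = 28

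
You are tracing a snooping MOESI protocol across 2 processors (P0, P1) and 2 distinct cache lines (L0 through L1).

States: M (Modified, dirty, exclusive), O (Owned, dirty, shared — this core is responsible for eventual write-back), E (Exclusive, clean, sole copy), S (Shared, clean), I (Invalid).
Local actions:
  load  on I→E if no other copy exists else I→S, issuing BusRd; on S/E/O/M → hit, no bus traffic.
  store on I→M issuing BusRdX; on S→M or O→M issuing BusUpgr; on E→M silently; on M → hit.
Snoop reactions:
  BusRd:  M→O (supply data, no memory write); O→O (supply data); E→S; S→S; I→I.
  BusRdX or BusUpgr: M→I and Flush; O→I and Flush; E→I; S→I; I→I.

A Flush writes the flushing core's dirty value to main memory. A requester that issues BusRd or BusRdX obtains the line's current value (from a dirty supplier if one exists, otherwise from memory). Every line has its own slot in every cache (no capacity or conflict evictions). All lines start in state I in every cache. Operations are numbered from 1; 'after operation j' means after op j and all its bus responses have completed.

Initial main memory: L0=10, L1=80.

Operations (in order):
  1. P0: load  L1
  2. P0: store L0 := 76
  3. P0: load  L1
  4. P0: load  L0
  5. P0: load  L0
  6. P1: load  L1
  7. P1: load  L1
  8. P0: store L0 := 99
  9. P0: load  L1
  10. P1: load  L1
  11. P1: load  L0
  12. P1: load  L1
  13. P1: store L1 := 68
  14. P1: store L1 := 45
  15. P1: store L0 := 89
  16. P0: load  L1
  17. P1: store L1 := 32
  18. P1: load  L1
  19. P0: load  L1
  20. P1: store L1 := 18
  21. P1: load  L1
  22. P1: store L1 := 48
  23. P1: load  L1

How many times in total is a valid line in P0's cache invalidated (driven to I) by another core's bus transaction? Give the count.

invalidations = 4

step 1: P0: load  L1  ⟶  EI  (L1)  txn=BusRd  M[L1]=80
step 2: P0: store L0 := 76  ⟶  MI  (L0)  txn=BusRdX  M[L0]=10
step 3: P0: load  L1  ⟶  EI  (L1)  txn=∅  M[L1]=80
step 4: P0: load  L0  ⟶  MI  (L0)  txn=∅  M[L0]=10
step 5: P0: load  L0  ⟶  MI  (L0)  txn=∅  M[L0]=10
step 6: P1: load  L1  ⟶  SS  (L1)  txn=BusRd  M[L1]=80
step 7: P1: load  L1  ⟶  SS  (L1)  txn=∅  M[L1]=80
step 8: P0: store L0 := 99  ⟶  MI  (L0)  txn=∅  M[L0]=10
step 9: P0: load  L1  ⟶  SS  (L1)  txn=∅  M[L1]=80
step 10: P1: load  L1  ⟶  SS  (L1)  txn=∅  M[L1]=80
step 11: P1: load  L0  ⟶  OS  (L0)  txn=BusRd  M[L0]=10
step 12: P1: load  L1  ⟶  SS  (L1)  txn=∅  M[L1]=80
step 13: P1: store L1 := 68  ⟶  IM  (L1)  txn=BusUpgr  M[L1]=80
step 14: P1: store L1 := 45  ⟶  IM  (L1)  txn=∅  M[L1]=80
step 15: P1: store L0 := 89  ⟶  IM  (L0)  txn=BusUpgr+Flush  M[L0]=99
step 16: P0: load  L1  ⟶  SO  (L1)  txn=BusRd  M[L1]=80
step 17: P1: store L1 := 32  ⟶  IM  (L1)  txn=BusUpgr  M[L1]=80
step 18: P1: load  L1  ⟶  IM  (L1)  txn=∅  M[L1]=80
step 19: P0: load  L1  ⟶  SO  (L1)  txn=BusRd  M[L1]=80
step 20: P1: store L1 := 18  ⟶  IM  (L1)  txn=BusUpgr  M[L1]=80
step 21: P1: load  L1  ⟶  IM  (L1)  txn=∅  M[L1]=80
step 22: P1: store L1 := 48  ⟶  IM  (L1)  txn=∅  M[L1]=80
step 23: P1: load  L1  ⟶  IM  (L1)  txn=∅  M[L1]=80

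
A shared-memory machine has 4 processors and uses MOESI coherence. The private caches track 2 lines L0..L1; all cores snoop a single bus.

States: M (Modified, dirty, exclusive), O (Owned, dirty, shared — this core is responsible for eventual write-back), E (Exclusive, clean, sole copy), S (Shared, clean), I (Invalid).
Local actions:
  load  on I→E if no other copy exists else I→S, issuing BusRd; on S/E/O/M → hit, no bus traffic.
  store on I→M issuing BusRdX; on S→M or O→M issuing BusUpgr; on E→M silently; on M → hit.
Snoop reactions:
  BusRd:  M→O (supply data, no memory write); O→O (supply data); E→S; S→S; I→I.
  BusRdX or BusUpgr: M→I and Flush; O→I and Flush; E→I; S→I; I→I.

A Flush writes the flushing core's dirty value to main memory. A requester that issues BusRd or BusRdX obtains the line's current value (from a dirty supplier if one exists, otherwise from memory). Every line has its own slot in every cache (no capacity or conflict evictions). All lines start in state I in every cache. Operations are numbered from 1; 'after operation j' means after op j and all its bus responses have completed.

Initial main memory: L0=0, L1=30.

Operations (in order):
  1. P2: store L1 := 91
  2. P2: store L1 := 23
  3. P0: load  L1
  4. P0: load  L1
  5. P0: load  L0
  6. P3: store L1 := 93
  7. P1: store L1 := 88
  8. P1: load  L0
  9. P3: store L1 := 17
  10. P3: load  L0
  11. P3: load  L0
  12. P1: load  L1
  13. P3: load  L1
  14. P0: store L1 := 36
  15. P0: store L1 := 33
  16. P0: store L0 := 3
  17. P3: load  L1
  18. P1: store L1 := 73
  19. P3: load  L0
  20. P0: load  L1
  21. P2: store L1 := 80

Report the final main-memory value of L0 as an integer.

memory[L0] = 0

1. P2: store L1 := 91  bus=[BusRdX]  L1: P0=I P1=I P2=M P3=I  mem[L1]=30
2. P2: store L1 := 23  bus=[-]  L1: P0=I P1=I P2=M P3=I  mem[L1]=30
3. P0: load  L1  bus=[BusRd]  L1: P0=S P1=I P2=O P3=I  mem[L1]=30
4. P0: load  L1  bus=[-]  L1: P0=S P1=I P2=O P3=I  mem[L1]=30
5. P0: load  L0  bus=[BusRd]  L0: P0=E P1=I P2=I P3=I  mem[L0]=0
6. P3: store L1 := 93  bus=[BusRdX,Flush]  L1: P0=I P1=I P2=I P3=M  mem[L1]=23
7. P1: store L1 := 88  bus=[BusRdX,Flush]  L1: P0=I P1=M P2=I P3=I  mem[L1]=93
8. P1: load  L0  bus=[BusRd]  L0: P0=S P1=S P2=I P3=I  mem[L0]=0
9. P3: store L1 := 17  bus=[BusRdX,Flush]  L1: P0=I P1=I P2=I P3=M  mem[L1]=88
10. P3: load  L0  bus=[BusRd]  L0: P0=S P1=S P2=I P3=S  mem[L0]=0
11. P3: load  L0  bus=[-]  L0: P0=S P1=S P2=I P3=S  mem[L0]=0
12. P1: load  L1  bus=[BusRd]  L1: P0=I P1=S P2=I P3=O  mem[L1]=88
13. P3: load  L1  bus=[-]  L1: P0=I P1=S P2=I P3=O  mem[L1]=88
14. P0: store L1 := 36  bus=[BusRdX,Flush]  L1: P0=M P1=I P2=I P3=I  mem[L1]=17
15. P0: store L1 := 33  bus=[-]  L1: P0=M P1=I P2=I P3=I  mem[L1]=17
16. P0: store L0 := 3  bus=[BusUpgr]  L0: P0=M P1=I P2=I P3=I  mem[L0]=0
17. P3: load  L1  bus=[BusRd]  L1: P0=O P1=I P2=I P3=S  mem[L1]=17
18. P1: store L1 := 73  bus=[BusRdX,Flush]  L1: P0=I P1=M P2=I P3=I  mem[L1]=33
19. P3: load  L0  bus=[BusRd]  L0: P0=O P1=I P2=I P3=S  mem[L0]=0
20. P0: load  L1  bus=[BusRd]  L1: P0=S P1=O P2=I P3=I  mem[L1]=33
21. P2: store L1 := 80  bus=[BusRdX,Flush]  L1: P0=I P1=I P2=M P3=I  mem[L1]=73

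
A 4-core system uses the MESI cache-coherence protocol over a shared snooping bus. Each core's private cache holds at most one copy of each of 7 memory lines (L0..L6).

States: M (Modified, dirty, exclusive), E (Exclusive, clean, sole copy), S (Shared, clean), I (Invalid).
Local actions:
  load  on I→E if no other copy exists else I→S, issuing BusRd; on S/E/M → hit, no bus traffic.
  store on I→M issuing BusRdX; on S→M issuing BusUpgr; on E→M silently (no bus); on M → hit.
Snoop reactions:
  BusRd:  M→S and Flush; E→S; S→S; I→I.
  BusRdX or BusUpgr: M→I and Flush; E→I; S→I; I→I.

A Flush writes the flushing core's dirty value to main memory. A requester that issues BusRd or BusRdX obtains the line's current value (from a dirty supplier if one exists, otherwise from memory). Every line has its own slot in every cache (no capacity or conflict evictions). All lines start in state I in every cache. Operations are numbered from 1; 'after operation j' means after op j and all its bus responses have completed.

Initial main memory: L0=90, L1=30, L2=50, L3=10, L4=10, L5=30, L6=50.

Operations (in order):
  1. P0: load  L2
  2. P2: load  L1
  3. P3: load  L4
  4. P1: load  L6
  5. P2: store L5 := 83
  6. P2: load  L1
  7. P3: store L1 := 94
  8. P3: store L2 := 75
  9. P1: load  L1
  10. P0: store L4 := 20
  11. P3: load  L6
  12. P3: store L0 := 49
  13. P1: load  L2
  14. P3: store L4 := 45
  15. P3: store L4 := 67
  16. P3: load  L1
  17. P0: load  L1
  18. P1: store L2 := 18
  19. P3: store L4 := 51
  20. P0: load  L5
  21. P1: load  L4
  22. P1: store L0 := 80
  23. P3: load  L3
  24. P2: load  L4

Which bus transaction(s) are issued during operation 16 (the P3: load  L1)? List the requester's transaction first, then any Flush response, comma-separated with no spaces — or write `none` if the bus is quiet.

  op1 P0: load  L2 → E/I/I/I on L2; bus BusRd; mem=50
  op2 P2: load  L1 → I/I/E/I on L1; bus BusRd; mem=30
  op3 P3: load  L4 → I/I/I/E on L4; bus BusRd; mem=10
  op4 P1: load  L6 → I/E/I/I on L6; bus BusRd; mem=50
  op5 P2: store L5 := 83 → I/I/M/I on L5; bus BusRdX; mem=30
  op6 P2: load  L1 → I/I/E/I on L1; bus (none); mem=30
  op7 P3: store L1 := 94 → I/I/I/M on L1; bus BusRdX; mem=30
  op8 P3: store L2 := 75 → I/I/I/M on L2; bus BusRdX; mem=50
  op9 P1: load  L1 → I/S/I/S on L1; bus BusRd Flush; mem=94
  op10 P0: store L4 := 20 → M/I/I/I on L4; bus BusRdX; mem=10
  op11 P3: load  L6 → I/S/I/S on L6; bus BusRd; mem=50
  op12 P3: store L0 := 49 → I/I/I/M on L0; bus BusRdX; mem=90
  op13 P1: load  L2 → I/S/I/S on L2; bus BusRd Flush; mem=75
  op14 P3: store L4 := 45 → I/I/I/M on L4; bus BusRdX Flush; mem=20
  op15 P3: store L4 := 67 → I/I/I/M on L4; bus (none); mem=20
  op16 P3: load  L1 → I/S/I/S on L1; bus (none); mem=94
  op17 P0: load  L1 → S/S/I/S on L1; bus BusRd; mem=94
  op18 P1: store L2 := 18 → I/M/I/I on L2; bus BusUpgr; mem=75
  op19 P3: store L4 := 51 → I/I/I/M on L4; bus (none); mem=20
  op20 P0: load  L5 → S/I/S/I on L5; bus BusRd Flush; mem=83
  op21 P1: load  L4 → I/S/I/S on L4; bus BusRd Flush; mem=51
  op22 P1: store L0 := 80 → I/M/I/I on L0; bus BusRdX Flush; mem=49
  op23 P3: load  L3 → I/I/I/E on L3; bus BusRd; mem=10
  op24 P2: load  L4 → I/S/S/S on L4; bus BusRd; mem=51

bus = none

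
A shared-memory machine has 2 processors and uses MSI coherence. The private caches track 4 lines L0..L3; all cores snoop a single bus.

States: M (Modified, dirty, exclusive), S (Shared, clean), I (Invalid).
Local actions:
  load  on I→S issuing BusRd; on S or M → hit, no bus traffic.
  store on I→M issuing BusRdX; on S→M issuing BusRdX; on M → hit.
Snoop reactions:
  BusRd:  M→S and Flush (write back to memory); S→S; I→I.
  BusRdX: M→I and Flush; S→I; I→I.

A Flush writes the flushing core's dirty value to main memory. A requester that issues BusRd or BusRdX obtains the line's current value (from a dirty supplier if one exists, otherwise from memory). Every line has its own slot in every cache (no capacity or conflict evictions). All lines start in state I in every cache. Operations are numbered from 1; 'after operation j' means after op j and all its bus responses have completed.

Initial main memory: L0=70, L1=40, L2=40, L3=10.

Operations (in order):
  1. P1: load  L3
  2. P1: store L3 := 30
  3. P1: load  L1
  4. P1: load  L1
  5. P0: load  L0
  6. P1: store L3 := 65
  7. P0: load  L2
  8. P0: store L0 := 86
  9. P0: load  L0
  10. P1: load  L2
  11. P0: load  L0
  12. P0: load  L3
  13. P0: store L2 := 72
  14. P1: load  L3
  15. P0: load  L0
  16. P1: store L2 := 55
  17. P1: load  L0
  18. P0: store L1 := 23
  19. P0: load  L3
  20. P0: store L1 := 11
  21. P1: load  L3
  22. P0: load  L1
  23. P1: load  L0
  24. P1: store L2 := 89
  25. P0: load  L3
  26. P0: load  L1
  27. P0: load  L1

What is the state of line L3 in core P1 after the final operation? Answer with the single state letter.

[1] P1: load  L3 | P0:I, P1:S(10) | bus: BusRd
[2] P1: store L3 := 30 | P0:I, P1:M(30) | bus: BusRdX
[3] P1: load  L1 | P0:I, P1:S(40) | bus: BusRd
[4] P1: load  L1 | P0:I, P1:S(40) | bus: none
[5] P0: load  L0 | P0:S(70), P1:I | bus: BusRd
[6] P1: store L3 := 65 | P0:I, P1:M(65) | bus: none
[7] P0: load  L2 | P0:S(40), P1:I | bus: BusRd
[8] P0: store L0 := 86 | P0:M(86), P1:I | bus: BusRdX
[9] P0: load  L0 | P0:M(86), P1:I | bus: none
[10] P1: load  L2 | P0:S(40), P1:S(40) | bus: BusRd
[11] P0: load  L0 | P0:M(86), P1:I | bus: none
[12] P0: load  L3 | P0:S(65), P1:S(65) | bus: BusRd,Flush
[13] P0: store L2 := 72 | P0:M(72), P1:I | bus: BusRdX
[14] P1: load  L3 | P0:S(65), P1:S(65) | bus: none
[15] P0: load  L0 | P0:M(86), P1:I | bus: none
[16] P1: store L2 := 55 | P0:I, P1:M(55) | bus: BusRdX,Flush
[17] P1: load  L0 | P0:S(86), P1:S(86) | bus: BusRd,Flush
[18] P0: store L1 := 23 | P0:M(23), P1:I | bus: BusRdX
[19] P0: load  L3 | P0:S(65), P1:S(65) | bus: none
[20] P0: store L1 := 11 | P0:M(11), P1:I | bus: none
[21] P1: load  L3 | P0:S(65), P1:S(65) | bus: none
[22] P0: load  L1 | P0:M(11), P1:I | bus: none
[23] P1: load  L0 | P0:S(86), P1:S(86) | bus: none
[24] P1: store L2 := 89 | P0:I, P1:M(89) | bus: none
[25] P0: load  L3 | P0:S(65), P1:S(65) | bus: none
[26] P0: load  L1 | P0:M(11), P1:I | bus: none
[27] P0: load  L1 | P0:M(11), P1:I | bus: none

state = S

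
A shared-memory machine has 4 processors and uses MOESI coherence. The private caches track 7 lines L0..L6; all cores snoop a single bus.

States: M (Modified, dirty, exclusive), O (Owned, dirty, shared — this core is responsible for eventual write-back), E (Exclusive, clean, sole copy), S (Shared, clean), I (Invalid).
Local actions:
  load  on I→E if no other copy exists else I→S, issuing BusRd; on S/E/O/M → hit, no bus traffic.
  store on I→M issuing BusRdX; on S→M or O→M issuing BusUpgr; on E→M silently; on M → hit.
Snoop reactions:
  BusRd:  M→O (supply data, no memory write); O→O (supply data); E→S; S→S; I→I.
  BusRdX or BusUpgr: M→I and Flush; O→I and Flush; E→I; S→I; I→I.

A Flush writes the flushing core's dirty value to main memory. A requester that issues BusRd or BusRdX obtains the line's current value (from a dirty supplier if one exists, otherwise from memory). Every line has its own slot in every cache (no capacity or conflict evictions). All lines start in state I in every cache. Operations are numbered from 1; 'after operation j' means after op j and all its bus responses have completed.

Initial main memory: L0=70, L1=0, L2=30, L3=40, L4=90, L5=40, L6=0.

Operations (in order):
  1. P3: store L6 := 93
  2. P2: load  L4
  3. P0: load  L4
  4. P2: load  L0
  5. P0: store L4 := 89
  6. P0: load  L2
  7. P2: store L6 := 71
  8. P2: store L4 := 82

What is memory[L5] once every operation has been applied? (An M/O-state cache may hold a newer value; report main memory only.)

memory[L5] = 40

step 1: P3: store L6 := 93  ⟶  IIIM  (L6)  txn=BusRdX  M[L6]=0
step 2: P2: load  L4  ⟶  IIEI  (L4)  txn=BusRd  M[L4]=90
step 3: P0: load  L4  ⟶  SISI  (L4)  txn=BusRd  M[L4]=90
step 4: P2: load  L0  ⟶  IIEI  (L0)  txn=BusRd  M[L0]=70
step 5: P0: store L4 := 89  ⟶  MIII  (L4)  txn=BusUpgr  M[L4]=90
step 6: P0: load  L2  ⟶  EIII  (L2)  txn=BusRd  M[L2]=30
step 7: P2: store L6 := 71  ⟶  IIMI  (L6)  txn=BusRdX+Flush  M[L6]=93
step 8: P2: store L4 := 82  ⟶  IIMI  (L4)  txn=BusRdX+Flush  M[L4]=89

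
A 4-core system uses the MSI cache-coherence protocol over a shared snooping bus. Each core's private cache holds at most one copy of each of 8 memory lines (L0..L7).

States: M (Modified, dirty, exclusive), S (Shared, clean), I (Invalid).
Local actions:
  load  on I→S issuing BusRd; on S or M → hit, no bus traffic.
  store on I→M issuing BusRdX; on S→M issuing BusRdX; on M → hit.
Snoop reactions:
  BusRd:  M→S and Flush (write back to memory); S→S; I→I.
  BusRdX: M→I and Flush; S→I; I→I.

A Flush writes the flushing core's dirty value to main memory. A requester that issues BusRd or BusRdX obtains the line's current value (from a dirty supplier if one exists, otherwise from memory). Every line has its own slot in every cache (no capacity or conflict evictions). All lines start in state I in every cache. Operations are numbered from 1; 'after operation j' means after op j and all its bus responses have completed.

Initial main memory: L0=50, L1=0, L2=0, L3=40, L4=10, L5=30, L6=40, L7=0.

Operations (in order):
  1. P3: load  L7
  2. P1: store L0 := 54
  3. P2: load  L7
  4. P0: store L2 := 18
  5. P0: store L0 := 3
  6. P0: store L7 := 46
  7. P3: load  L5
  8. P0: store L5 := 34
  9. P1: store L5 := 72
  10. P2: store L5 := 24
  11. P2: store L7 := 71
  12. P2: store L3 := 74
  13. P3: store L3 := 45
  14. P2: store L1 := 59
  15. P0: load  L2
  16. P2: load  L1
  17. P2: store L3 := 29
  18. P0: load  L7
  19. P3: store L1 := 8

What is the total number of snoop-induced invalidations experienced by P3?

[1] P3: load  L7 | P0:I, P1:I, P2:I, P3:S(0) | bus: BusRd
[2] P1: store L0 := 54 | P0:I, P1:M(54), P2:I, P3:I | bus: BusRdX
[3] P2: load  L7 | P0:I, P1:I, P2:S(0), P3:S(0) | bus: BusRd
[4] P0: store L2 := 18 | P0:M(18), P1:I, P2:I, P3:I | bus: BusRdX
[5] P0: store L0 := 3 | P0:M(3), P1:I, P2:I, P3:I | bus: BusRdX,Flush
[6] P0: store L7 := 46 | P0:M(46), P1:I, P2:I, P3:I | bus: BusRdX
[7] P3: load  L5 | P0:I, P1:I, P2:I, P3:S(30) | bus: BusRd
[8] P0: store L5 := 34 | P0:M(34), P1:I, P2:I, P3:I | bus: BusRdX
[9] P1: store L5 := 72 | P0:I, P1:M(72), P2:I, P3:I | bus: BusRdX,Flush
[10] P2: store L5 := 24 | P0:I, P1:I, P2:M(24), P3:I | bus: BusRdX,Flush
[11] P2: store L7 := 71 | P0:I, P1:I, P2:M(71), P3:I | bus: BusRdX,Flush
[12] P2: store L3 := 74 | P0:I, P1:I, P2:M(74), P3:I | bus: BusRdX
[13] P3: store L3 := 45 | P0:I, P1:I, P2:I, P3:M(45) | bus: BusRdX,Flush
[14] P2: store L1 := 59 | P0:I, P1:I, P2:M(59), P3:I | bus: BusRdX
[15] P0: load  L2 | P0:M(18), P1:I, P2:I, P3:I | bus: none
[16] P2: load  L1 | P0:I, P1:I, P2:M(59), P3:I | bus: none
[17] P2: store L3 := 29 | P0:I, P1:I, P2:M(29), P3:I | bus: BusRdX,Flush
[18] P0: load  L7 | P0:S(71), P1:I, P2:S(71), P3:I | bus: BusRd,Flush
[19] P3: store L1 := 8 | P0:I, P1:I, P2:I, P3:M(8) | bus: BusRdX,Flush

invalidations = 3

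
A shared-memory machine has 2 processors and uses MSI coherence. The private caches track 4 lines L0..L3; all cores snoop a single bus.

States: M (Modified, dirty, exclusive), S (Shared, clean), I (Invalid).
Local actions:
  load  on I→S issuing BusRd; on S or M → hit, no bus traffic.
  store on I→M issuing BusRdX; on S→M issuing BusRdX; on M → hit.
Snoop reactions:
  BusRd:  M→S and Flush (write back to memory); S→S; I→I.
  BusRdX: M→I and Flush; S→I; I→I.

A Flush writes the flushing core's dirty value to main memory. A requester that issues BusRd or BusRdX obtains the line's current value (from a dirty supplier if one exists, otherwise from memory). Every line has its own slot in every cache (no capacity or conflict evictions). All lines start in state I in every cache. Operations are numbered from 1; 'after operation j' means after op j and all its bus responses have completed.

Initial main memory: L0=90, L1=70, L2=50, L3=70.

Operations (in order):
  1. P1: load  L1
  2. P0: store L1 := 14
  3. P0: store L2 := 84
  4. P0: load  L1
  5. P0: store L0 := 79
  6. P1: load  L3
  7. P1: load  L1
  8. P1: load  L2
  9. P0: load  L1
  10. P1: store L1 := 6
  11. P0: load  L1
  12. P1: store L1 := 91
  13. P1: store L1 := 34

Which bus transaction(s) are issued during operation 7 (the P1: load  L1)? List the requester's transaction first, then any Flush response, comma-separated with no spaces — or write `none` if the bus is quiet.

1. P1: load  L1  bus=[BusRd]  L1: P0=I P1=S  mem[L1]=70
2. P0: store L1 := 14  bus=[BusRdX]  L1: P0=M P1=I  mem[L1]=70
3. P0: store L2 := 84  bus=[BusRdX]  L2: P0=M P1=I  mem[L2]=50
4. P0: load  L1  bus=[-]  L1: P0=M P1=I  mem[L1]=70
5. P0: store L0 := 79  bus=[BusRdX]  L0: P0=M P1=I  mem[L0]=90
6. P1: load  L3  bus=[BusRd]  L3: P0=I P1=S  mem[L3]=70
7. P1: load  L1  bus=[BusRd,Flush]  L1: P0=S P1=S  mem[L1]=14
8. P1: load  L2  bus=[BusRd,Flush]  L2: P0=S P1=S  mem[L2]=84
9. P0: load  L1  bus=[-]  L1: P0=S P1=S  mem[L1]=14
10. P1: store L1 := 6  bus=[BusRdX]  L1: P0=I P1=M  mem[L1]=14
11. P0: load  L1  bus=[BusRd,Flush]  L1: P0=S P1=S  mem[L1]=6
12. P1: store L1 := 91  bus=[BusRdX]  L1: P0=I P1=M  mem[L1]=6
13. P1: store L1 := 34  bus=[-]  L1: P0=I P1=M  mem[L1]=6

bus = BusRd,Flush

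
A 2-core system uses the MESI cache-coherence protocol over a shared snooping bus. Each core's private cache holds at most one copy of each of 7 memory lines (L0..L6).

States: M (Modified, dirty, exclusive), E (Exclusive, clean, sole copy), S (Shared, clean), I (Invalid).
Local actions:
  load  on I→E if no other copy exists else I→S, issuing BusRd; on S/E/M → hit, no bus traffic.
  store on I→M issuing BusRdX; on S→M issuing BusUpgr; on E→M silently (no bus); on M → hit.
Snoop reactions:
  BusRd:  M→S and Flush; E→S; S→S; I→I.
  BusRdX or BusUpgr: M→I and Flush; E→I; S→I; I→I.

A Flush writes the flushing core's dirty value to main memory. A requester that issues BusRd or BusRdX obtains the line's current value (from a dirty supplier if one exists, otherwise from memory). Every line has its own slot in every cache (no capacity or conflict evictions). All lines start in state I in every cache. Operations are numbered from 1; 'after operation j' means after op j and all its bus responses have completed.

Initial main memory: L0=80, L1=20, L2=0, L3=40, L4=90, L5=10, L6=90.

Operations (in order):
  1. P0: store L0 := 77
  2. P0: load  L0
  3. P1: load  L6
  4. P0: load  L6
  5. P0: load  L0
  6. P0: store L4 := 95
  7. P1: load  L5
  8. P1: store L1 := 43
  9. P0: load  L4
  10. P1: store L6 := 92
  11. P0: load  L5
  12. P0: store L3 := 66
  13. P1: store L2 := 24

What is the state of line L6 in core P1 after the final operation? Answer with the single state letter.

state = M

1. P0: store L0 := 77  bus=[BusRdX]  L0: P0=M P1=I  mem[L0]=80
2. P0: load  L0  bus=[-]  L0: P0=M P1=I  mem[L0]=80
3. P1: load  L6  bus=[BusRd]  L6: P0=I P1=E  mem[L6]=90
4. P0: load  L6  bus=[BusRd]  L6: P0=S P1=S  mem[L6]=90
5. P0: load  L0  bus=[-]  L0: P0=M P1=I  mem[L0]=80
6. P0: store L4 := 95  bus=[BusRdX]  L4: P0=M P1=I  mem[L4]=90
7. P1: load  L5  bus=[BusRd]  L5: P0=I P1=E  mem[L5]=10
8. P1: store L1 := 43  bus=[BusRdX]  L1: P0=I P1=M  mem[L1]=20
9. P0: load  L4  bus=[-]  L4: P0=M P1=I  mem[L4]=90
10. P1: store L6 := 92  bus=[BusUpgr]  L6: P0=I P1=M  mem[L6]=90
11. P0: load  L5  bus=[BusRd]  L5: P0=S P1=S  mem[L5]=10
12. P0: store L3 := 66  bus=[BusRdX]  L3: P0=M P1=I  mem[L3]=40
13. P1: store L2 := 24  bus=[BusRdX]  L2: P0=I P1=M  mem[L2]=0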